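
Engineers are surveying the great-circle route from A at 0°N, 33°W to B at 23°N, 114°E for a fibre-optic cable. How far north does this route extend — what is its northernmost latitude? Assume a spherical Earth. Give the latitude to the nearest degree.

≈ 38°N

The great circle lies in the plane with unit normal n̂ = (p₁ × p₂)/|p₁ × p₂|.
Here n̂_z ≈ +0.789; the vertex latitude is φ_max = arccos|n̂_z| ≈ 37.9°.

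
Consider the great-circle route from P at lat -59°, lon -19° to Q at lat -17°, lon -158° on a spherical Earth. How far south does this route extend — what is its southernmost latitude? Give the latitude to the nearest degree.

The great circle lies in the plane with unit normal n̂ = (p₁ × p₂)/|p₁ × p₂|.
Here n̂_z ≈ -0.326; the vertex latitude is φ_max = arccos|n̂_z| ≈ 71.0°.
Check via Clairaut: cos φ_max = |cos φ₁| · sin C = cos(59.0°)·sin(140.8°) ≈ 0.326, again giving ≈ 71.0°.

≈ -71°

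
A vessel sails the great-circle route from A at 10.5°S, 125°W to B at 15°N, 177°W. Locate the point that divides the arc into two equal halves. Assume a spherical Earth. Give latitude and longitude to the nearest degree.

Convert each endpoint to a unit vector on the sphere (x = cos φ cos λ, y = cos φ sin λ, z = sin φ).
The central angle between the endpoints is δ = arccos(p₁·p₂) ≈ 1.003 rad (57.5°).
Interpolate at f = 1/2 with slerp weights a = sin((1−f)δ)/sin δ ≈ 0.570, b = sin(fδ)/sin δ ≈ 0.570.
p = a·p₁ + b·p₂ ≈ (-0.872, -0.488, 0.044); φ = arcsin(p_z) ≈ 2.50°, λ = atan2(p_y, p_x) ≈ -150.75°.

≈ 3°N, 151°W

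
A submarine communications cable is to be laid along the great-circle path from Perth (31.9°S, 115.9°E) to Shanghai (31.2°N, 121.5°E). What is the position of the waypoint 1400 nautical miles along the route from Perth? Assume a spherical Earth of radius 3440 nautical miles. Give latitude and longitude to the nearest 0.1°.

≈ (8.7°S, 118.0°E)

Convert each endpoint to a unit vector on the sphere (x = cos φ cos λ, y = cos φ sin λ, z = sin φ).
The central angle between the endpoints is δ = arccos(p₁·p₂) ≈ 1.105 rad (63.3°). The total great-circle distance is δ·R ≈ 1.105 × 3440 ≈ 3802 nmi, so the target fraction is f = 1400/3802 ≈ 0.368.
Interpolate at f ≈ 0.368 with slerp weights a = sin((1−f)δ)/sin δ ≈ 0.719, b = sin(fδ)/sin δ ≈ 0.443.
p = a·p₁ + b·p₂ ≈ (-0.465, 0.873, -0.151); φ = arcsin(p_z) ≈ -8.67°, λ = atan2(p_y, p_x) ≈ 118.04°.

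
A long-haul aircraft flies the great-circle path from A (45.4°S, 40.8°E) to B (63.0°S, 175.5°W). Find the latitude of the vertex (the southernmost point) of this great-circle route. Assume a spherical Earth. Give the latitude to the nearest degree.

≈ 78°S

The great circle lies in the plane with unit normal n̂ = (p₁ × p₂)/|p₁ × p₂|.
Here n̂_z ≈ +0.204; the vertex latitude is φ_max = arccos|n̂_z| ≈ 78.2°.
Check via Clairaut: cos φ_max = |cos φ₁| · sin C = cos(45.4°)·sin(163.1°) ≈ 0.204, again giving ≈ 78.2°.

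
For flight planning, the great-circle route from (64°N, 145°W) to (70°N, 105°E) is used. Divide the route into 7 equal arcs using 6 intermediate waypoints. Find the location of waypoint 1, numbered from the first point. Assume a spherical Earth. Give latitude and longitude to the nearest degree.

≈ (68°N, 153°W)

The haversine formula gives a central angle δ ≈ 0.655 rad (37.5°) between the endpoints.
Interpolate at f = 1/7 with slerp weights a = sin((1−f)δ)/sin δ ≈ 0.874, b = sin(fδ)/sin δ ≈ 0.153.
p = a·p₁ + b·p₂ ≈ (-0.327, -0.169, 0.930); φ = arcsin(p_z) ≈ 68.38°, λ = atan2(p_y, p_x) ≈ -152.69°.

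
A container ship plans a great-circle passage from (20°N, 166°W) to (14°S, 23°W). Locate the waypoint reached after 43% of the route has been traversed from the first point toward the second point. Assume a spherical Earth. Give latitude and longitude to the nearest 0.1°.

Write both endpoints as unit vectors p₁, p₂ with components (cos φ cos λ, cos φ sin λ, sin φ).
The central angle between the endpoints is δ = arccos(p₁·p₂) ≈ 2.517 rad (144.2°).
Interpolate at f = 0.43 with slerp weights a = sin((1−f)δ)/sin δ ≈ 1.693, b = sin(fδ)/sin δ ≈ 1.509.
p = a·p₁ + b·p₂ ≈ (-0.196, -0.957, 0.214); φ = arcsin(p_z) ≈ 12.36°, λ = atan2(p_y, p_x) ≈ -101.58°.

≈ (12.4°N, 101.6°W)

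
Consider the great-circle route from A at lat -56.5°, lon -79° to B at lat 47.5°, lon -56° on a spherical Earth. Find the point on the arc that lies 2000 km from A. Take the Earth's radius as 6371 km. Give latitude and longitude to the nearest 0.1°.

≈ lat -39.0°, lon -72.7°

Convert each endpoint to a unit vector on the sphere (x = cos φ cos λ, y = cos φ sin λ, z = sin φ).
The central angle between the endpoints is δ = arccos(p₁·p₂) ≈ 1.846 rad (105.8°). The total great-circle distance is δ·R ≈ 1.846 × 6371 ≈ 11760 km, so the target fraction is f = 2000/11760 ≈ 0.170.
Interpolate at f ≈ 0.170 with slerp weights a = sin((1−f)δ)/sin δ ≈ 1.038, b = sin(fδ)/sin δ ≈ 0.321.
p = a·p₁ + b·p₂ ≈ (0.231, -0.742, -0.629); φ = arcsin(p_z) ≈ -38.99°, λ = atan2(p_y, p_x) ≈ -72.74°.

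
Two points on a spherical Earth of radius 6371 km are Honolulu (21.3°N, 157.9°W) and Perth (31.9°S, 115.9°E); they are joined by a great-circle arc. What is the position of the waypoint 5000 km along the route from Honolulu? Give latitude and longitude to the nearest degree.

Write both endpoints as unit vectors p₁, p₂ with components (cos φ cos λ, cos φ sin λ, sin φ).
The central angle between the endpoints is δ = arccos(p₁·p₂) ≈ 1.711 rad (98.0°). The total great-circle distance is δ·R ≈ 1.711 × 6371 ≈ 10899 km, so the target fraction is f = 5000/10899 ≈ 0.459.
Interpolate at f ≈ 0.459 with slerp weights a = sin((1−f)δ)/sin δ ≈ 0.807, b = sin(fδ)/sin δ ≈ 0.714.
p = a·p₁ + b·p₂ ≈ (-0.961, 0.262, -0.084); φ = arcsin(p_z) ≈ -4.82°, λ = atan2(p_y, p_x) ≈ 164.75°.

≈ 5°S, 165°E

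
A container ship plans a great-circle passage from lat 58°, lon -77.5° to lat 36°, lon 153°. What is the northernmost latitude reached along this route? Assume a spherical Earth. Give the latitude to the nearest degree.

≈ 70°

The great circle lies in the plane with unit normal n̂ = (p₁ × p₂)/|p₁ × p₂|.
Here n̂_z ≈ -0.340; the vertex latitude is φ_max = arccos|n̂_z| ≈ 70.1°.
Check via Clairaut: cos φ_max = |cos φ₁| · sin C = cos(58.0°)·sin(39.9°) ≈ 0.340, again giving ≈ 70.1°.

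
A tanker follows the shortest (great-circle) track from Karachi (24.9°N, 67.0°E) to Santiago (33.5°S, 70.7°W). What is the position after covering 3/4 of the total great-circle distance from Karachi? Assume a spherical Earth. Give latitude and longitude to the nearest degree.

The haversine formula gives a central angle δ ≈ 2.485 rad (142.4°) between the endpoints.
Interpolate at f = 3/4 with slerp weights a = sin((1−f)δ)/sin δ ≈ 0.953, b = sin(fδ)/sin δ ≈ 1.568.
p = a·p₁ + b·p₂ ≈ (0.770, -0.438, -0.464); φ = arcsin(p_z) ≈ -27.65°, λ = atan2(p_y, p_x) ≈ -29.65°.

≈ (28°S, 30°W)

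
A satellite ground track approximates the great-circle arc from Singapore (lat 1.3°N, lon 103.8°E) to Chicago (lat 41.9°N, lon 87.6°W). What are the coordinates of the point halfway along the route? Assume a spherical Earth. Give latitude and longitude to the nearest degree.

≈ lat 66°N, lon 132°E

Write both endpoints as unit vectors p₁, p₂ with components (cos φ cos λ, cos φ sin λ, sin φ).
The central angle between the endpoints is δ = arccos(p₁·p₂) ≈ 2.366 rad (135.6°).
Interpolate at f = 1/2 with slerp weights a = sin((1−f)δ)/sin δ ≈ 1.323, b = sin(fδ)/sin δ ≈ 1.323.
p = a·p₁ + b·p₂ ≈ (-0.274, 0.301, 0.913); φ = arcsin(p_z) ≈ 65.99°, λ = atan2(p_y, p_x) ≈ 132.37°.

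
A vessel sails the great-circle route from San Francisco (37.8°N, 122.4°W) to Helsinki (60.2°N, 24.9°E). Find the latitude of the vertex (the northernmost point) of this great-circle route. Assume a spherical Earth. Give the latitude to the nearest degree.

The great circle lies in the plane with unit normal n̂ = (p₁ × p₂)/|p₁ × p₂|.
Here n̂_z ≈ +0.217; the vertex latitude is φ_max = arccos|n̂_z| ≈ 77.5°.

≈ 77°N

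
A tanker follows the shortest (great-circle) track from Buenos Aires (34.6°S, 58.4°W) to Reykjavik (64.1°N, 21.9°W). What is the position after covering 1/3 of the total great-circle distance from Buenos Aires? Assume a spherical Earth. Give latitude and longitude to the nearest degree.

≈ (1°S, 50°W)

Write both endpoints as unit vectors p₁, p₂ with components (cos φ cos λ, cos φ sin λ, sin φ).
The central angle between the endpoints is δ = arccos(p₁·p₂) ≈ 1.794 rad (102.8°).
Interpolate at f = 1/3 with slerp weights a = sin((1−f)δ)/sin δ ≈ 0.954, b = sin(fδ)/sin δ ≈ 0.577.
p = a·p₁ + b·p₂ ≈ (0.646, -0.763, -0.022); φ = arcsin(p_z) ≈ -1.29°, λ = atan2(p_y, p_x) ≈ -49.77°.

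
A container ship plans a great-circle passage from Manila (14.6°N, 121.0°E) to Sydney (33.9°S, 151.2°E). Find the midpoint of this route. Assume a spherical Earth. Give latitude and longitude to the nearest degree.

≈ 10°S, 135°E

From cos δ = sin φ₁ sin φ₂ + cos φ₁ cos φ₂ cos Δλ, the central angle is δ ≈ 0.984 rad (56.4°).
Interpolate at f = 1/2 with slerp weights a = sin((1−f)δ)/sin δ ≈ 0.567, b = sin(fδ)/sin δ ≈ 0.567.
p = a·p₁ + b·p₂ ≈ (-0.695, 0.697, -0.173); φ = arcsin(p_z) ≈ -9.99°, λ = atan2(p_y, p_x) ≈ 134.92°.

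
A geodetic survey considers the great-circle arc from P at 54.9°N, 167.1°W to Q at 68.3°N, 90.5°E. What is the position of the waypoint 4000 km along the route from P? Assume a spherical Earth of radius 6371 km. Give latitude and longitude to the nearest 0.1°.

≈ 72.1°N, 113.0°E

The haversine formula gives a central angle δ ≈ 0.775 rad (44.4°) between the endpoints. The total great-circle distance is δ·R ≈ 0.775 × 6371 ≈ 4937 km, so the target fraction is f = 4000/4937 ≈ 0.810.
Interpolate at f ≈ 0.810 with slerp weights a = sin((1−f)δ)/sin δ ≈ 0.209, b = sin(fδ)/sin δ ≈ 0.840.
p = a·p₁ + b·p₂ ≈ (-0.120, 0.284, 0.951); φ = arcsin(p_z) ≈ 72.07°, λ = atan2(p_y, p_x) ≈ 112.95°.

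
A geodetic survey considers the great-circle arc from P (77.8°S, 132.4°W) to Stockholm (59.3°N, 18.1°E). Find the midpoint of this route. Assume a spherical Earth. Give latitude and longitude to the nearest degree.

Convert each endpoint to a unit vector on the sphere (x = cos φ cos λ, y = cos φ sin λ, z = sin φ).
The central angle between the endpoints is δ = arccos(p₁·p₂) ≈ 2.777 rad (159.1°).
Interpolate at f = 1/2 with slerp weights a = sin((1−f)δ)/sin δ ≈ 2.759, b = sin(fδ)/sin δ ≈ 2.759.
p = a·p₁ + b·p₂ ≈ (0.946, 0.007, -0.324); φ = arcsin(p_z) ≈ -18.93°, λ = atan2(p_y, p_x) ≈ 0.43°.

≈ (19°S, 0°E)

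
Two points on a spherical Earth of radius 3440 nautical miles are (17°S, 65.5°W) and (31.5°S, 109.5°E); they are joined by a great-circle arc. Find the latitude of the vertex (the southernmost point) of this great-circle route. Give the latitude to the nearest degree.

The great circle lies in the plane with unit normal n̂ = (p₁ × p₂)/|p₁ × p₂|.
Here n̂_z ≈ +0.095; the vertex latitude is φ_max = arccos|n̂_z| ≈ 84.6°.
Check via Clairaut: cos φ_max = |cos φ₁| · sin C = cos(17.0°)·sin(174.3°) ≈ 0.095, again giving ≈ 84.6°.

≈ 85°S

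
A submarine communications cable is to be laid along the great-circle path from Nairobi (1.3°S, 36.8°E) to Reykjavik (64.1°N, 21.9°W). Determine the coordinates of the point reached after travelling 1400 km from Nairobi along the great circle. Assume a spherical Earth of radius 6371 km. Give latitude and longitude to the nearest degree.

≈ 10°N, 32°E

Convert each endpoint to a unit vector on the sphere (x = cos φ cos λ, y = cos φ sin λ, z = sin φ).
The central angle between the endpoints is δ = arccos(p₁·p₂) ≈ 1.363 rad (78.1°). The total great-circle distance is δ·R ≈ 1.363 × 6371 ≈ 8683 km, so the target fraction is f = 1400/8683 ≈ 0.161.
Interpolate at f ≈ 0.161 with slerp weights a = sin((1−f)δ)/sin δ ≈ 0.930, b = sin(fδ)/sin δ ≈ 0.223.
p = a·p₁ + b·p₂ ≈ (0.835, 0.521, 0.179); φ = arcsin(p_z) ≈ 10.33°, λ = atan2(p_y, p_x) ≈ 31.95°.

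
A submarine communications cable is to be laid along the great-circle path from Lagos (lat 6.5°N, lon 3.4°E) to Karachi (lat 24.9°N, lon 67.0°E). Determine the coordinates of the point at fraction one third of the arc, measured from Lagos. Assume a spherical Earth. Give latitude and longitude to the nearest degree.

Convert each endpoint to a unit vector on the sphere (x = cos φ cos λ, y = cos φ sin λ, z = sin φ).
The central angle between the endpoints is δ = arccos(p₁·p₂) ≈ 1.106 rad (63.4°).
Interpolate at f = 1/3 with slerp weights a = sin((1−f)δ)/sin δ ≈ 0.752, b = sin(fδ)/sin δ ≈ 0.403.
p = a·p₁ + b·p₂ ≈ (0.889, 0.381, 0.255); φ = arcsin(p_z) ≈ 14.77°, λ = atan2(p_y, p_x) ≈ 23.20°.

≈ lat 15°N, lon 23°E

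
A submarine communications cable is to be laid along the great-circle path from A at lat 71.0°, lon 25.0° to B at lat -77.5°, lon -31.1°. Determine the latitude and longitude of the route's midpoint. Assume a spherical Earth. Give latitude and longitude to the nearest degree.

≈ lat -4°, lon 3°

Convert each endpoint to a unit vector on the sphere (x = cos φ cos λ, y = cos φ sin λ, z = sin φ).
The central angle between the endpoints is δ = arccos(p₁·p₂) ≈ 2.655 rad (152.1°).
Interpolate at f = 1/2 with slerp weights a = sin((1−f)δ)/sin δ ≈ 2.074, b = sin(fδ)/sin δ ≈ 2.074.
p = a·p₁ + b·p₂ ≈ (0.997, 0.054, -0.064); φ = arcsin(p_z) ≈ -3.66°, λ = atan2(p_y, p_x) ≈ 3.07°.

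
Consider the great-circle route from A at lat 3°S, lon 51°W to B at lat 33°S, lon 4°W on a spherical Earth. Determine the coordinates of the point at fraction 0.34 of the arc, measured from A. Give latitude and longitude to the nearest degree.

≈ lat 14°S, lon 37°W

From cos δ = sin φ₁ sin φ₂ + cos φ₁ cos φ₂ cos Δλ, the central angle is δ ≈ 0.928 rad (53.2°).
Interpolate at f = 0.34 with slerp weights a = sin((1−f)δ)/sin δ ≈ 0.718, b = sin(fδ)/sin δ ≈ 0.388.
p = a·p₁ + b·p₂ ≈ (0.776, -0.580, -0.249); φ = arcsin(p_z) ≈ -14.40°, λ = atan2(p_y, p_x) ≈ -36.79°.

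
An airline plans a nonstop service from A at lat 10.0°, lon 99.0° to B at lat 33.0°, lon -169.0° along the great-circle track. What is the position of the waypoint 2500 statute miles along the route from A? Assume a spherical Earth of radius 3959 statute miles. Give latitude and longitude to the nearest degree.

≈ lat 27°, lon 133°

Write both endpoints as unit vectors p₁, p₂ with components (cos φ cos λ, cos φ sin λ, sin φ).
The central angle between the endpoints is δ = arccos(p₁·p₂) ≈ 1.505 rad (86.2°). The total great-circle distance is δ·R ≈ 1.505 × 3959 ≈ 5958 mi, so the target fraction is f = 2500/5958 ≈ 0.420.
Interpolate at f ≈ 0.420 with slerp weights a = sin((1−f)δ)/sin δ ≈ 0.768, b = sin(fδ)/sin δ ≈ 0.592.
p = a·p₁ + b·p₂ ≈ (-0.605, 0.653, 0.456); φ = arcsin(p_z) ≈ 27.11°, λ = atan2(p_y, p_x) ≈ 132.85°.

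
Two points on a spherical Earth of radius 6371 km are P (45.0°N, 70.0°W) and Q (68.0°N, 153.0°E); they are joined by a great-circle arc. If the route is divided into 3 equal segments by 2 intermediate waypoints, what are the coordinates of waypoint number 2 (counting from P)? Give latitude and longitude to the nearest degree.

≈ (78°N, 138°W)

From cos δ = sin φ₁ sin φ₂ + cos φ₁ cos φ₂ cos Δλ, the central angle is δ ≈ 1.091 rad (62.5°).
Interpolate at f = 2/3 with slerp weights a = sin((1−f)δ)/sin δ ≈ 0.401, b = sin(fδ)/sin δ ≈ 0.749.
p = a·p₁ + b·p₂ ≈ (-0.153, -0.139, 0.978); φ = arcsin(p_z) ≈ 78.06°, λ = atan2(p_y, p_x) ≈ -137.79°.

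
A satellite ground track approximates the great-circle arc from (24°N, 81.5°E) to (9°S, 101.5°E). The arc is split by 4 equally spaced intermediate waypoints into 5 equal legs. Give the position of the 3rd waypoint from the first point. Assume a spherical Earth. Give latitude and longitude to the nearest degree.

≈ (4°N, 94°E)

From cos δ = sin φ₁ sin φ₂ + cos φ₁ cos φ₂ cos Δλ, the central angle is δ ≈ 0.669 rad (38.3°).
Interpolate at f = 3/5 with slerp weights a = sin((1−f)δ)/sin δ ≈ 0.426, b = sin(fδ)/sin δ ≈ 0.630.
p = a·p₁ + b·p₂ ≈ (-0.066, 0.995, 0.075); φ = arcsin(p_z) ≈ 4.29°, λ = atan2(p_y, p_x) ≈ 93.82°.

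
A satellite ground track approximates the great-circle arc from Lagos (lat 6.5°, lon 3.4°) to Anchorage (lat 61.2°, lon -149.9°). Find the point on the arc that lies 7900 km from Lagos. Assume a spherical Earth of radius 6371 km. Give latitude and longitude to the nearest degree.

≈ lat 72°, lon -41°

Write both endpoints as unit vectors p₁, p₂ with components (cos φ cos λ, cos φ sin λ, sin φ).
The central angle between the endpoints is δ = arccos(p₁·p₂) ≈ 1.905 rad (109.2°). The total great-circle distance is δ·R ≈ 1.905 × 6371 ≈ 12139 km, so the target fraction is f = 7900/12139 ≈ 0.651.
Interpolate at f ≈ 0.651 with slerp weights a = sin((1−f)δ)/sin δ ≈ 0.654, b = sin(fδ)/sin δ ≈ 1.001.
p = a·p₁ + b·p₂ ≈ (0.231, -0.203, 0.951); φ = arcsin(p_z) ≈ 72.08°, λ = atan2(p_y, p_x) ≈ -41.37°.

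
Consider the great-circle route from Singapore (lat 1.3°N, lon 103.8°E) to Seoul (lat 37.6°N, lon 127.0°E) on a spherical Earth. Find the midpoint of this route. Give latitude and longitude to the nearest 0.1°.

From cos δ = sin φ₁ sin φ₂ + cos φ₁ cos φ₂ cos Δλ, the central angle is δ ≈ 0.735 rad (42.1°).
Interpolate at f = 1/2 with slerp weights a = sin((1−f)δ)/sin δ ≈ 0.536, b = sin(fδ)/sin δ ≈ 0.536.
p = a·p₁ + b·p₂ ≈ (-0.383, 0.859, 0.339); φ = arcsin(p_z) ≈ 19.82°, λ = atan2(p_y, p_x) ≈ 114.04°.

≈ lat 19.8°N, lon 114.0°E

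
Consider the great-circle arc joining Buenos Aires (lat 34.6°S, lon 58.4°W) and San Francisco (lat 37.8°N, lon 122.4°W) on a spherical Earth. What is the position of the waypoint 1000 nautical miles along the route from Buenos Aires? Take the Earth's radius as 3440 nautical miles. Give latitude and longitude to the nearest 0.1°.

≈ lat 22.2°S, lon 71.1°W

Write both endpoints as unit vectors p₁, p₂ with components (cos φ cos λ, cos φ sin λ, sin φ).
The central angle between the endpoints is δ = arccos(p₁·p₂) ≈ 1.634 rad (93.6°). The total great-circle distance is δ·R ≈ 1.634 × 3440 ≈ 5620 nmi, so the target fraction is f = 1000/5620 ≈ 0.178.
Interpolate at f ≈ 0.178 with slerp weights a = sin((1−f)δ)/sin δ ≈ 0.976, b = sin(fδ)/sin δ ≈ 0.287.
p = a·p₁ + b·p₂ ≈ (0.299, -0.876, -0.378); φ = arcsin(p_z) ≈ -22.23°, λ = atan2(p_y, p_x) ≈ -71.13°.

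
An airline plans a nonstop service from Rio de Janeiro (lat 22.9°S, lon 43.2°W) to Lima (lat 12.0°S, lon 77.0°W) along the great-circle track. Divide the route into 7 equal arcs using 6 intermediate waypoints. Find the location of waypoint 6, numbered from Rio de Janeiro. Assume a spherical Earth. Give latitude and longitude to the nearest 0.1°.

≈ lat 13.9°S, lon 72.4°W

The haversine formula gives a central angle δ ≈ 0.592 rad (33.9°) between the endpoints.
Interpolate at f = 6/7 with slerp weights a = sin((1−f)δ)/sin δ ≈ 0.151, b = sin(fδ)/sin δ ≈ 0.871.
p = a·p₁ + b·p₂ ≈ (0.293, -0.925, -0.240); φ = arcsin(p_z) ≈ -13.88°, λ = atan2(p_y, p_x) ≈ -72.42°.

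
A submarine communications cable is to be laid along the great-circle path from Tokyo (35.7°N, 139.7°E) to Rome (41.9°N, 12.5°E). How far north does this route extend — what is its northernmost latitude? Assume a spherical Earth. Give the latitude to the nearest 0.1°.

The great circle lies in the plane with unit normal n̂ = (p₁ × p₂)/|p₁ × p₂|.
Here n̂_z ≈ -0.482; the vertex latitude is φ_max = arccos|n̂_z| ≈ 61.2°.
Check via Clairaut: cos φ_max = |cos φ₁| · sin C = cos(35.7°)·sin(36.4°) ≈ 0.482, again giving ≈ 61.2°.

≈ 61.2°N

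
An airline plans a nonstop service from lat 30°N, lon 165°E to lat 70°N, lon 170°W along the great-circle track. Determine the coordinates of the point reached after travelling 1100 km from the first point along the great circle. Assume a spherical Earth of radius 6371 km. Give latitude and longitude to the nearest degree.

Write both endpoints as unit vectors p₁, p₂ with components (cos φ cos λ, cos φ sin λ, sin φ).
The central angle between the endpoints is δ = arccos(p₁·p₂) ≈ 0.740 rad (42.4°). The total great-circle distance is δ·R ≈ 0.740 × 6371 ≈ 4716 km, so the target fraction is f = 1100/4716 ≈ 0.233.
Interpolate at f ≈ 0.233 with slerp weights a = sin((1−f)δ)/sin δ ≈ 0.797, b = sin(fδ)/sin δ ≈ 0.255.
p = a·p₁ + b·p₂ ≈ (-0.753, 0.164, 0.638); φ = arcsin(p_z) ≈ 39.63°, λ = atan2(p_y, p_x) ≈ 167.74°.

≈ lat 40°N, lon 168°E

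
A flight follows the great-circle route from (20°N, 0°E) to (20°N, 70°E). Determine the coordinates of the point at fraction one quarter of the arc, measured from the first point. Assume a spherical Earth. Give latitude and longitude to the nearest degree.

≈ (23°N, 17°E)

Write both endpoints as unit vectors p₁, p₂ with components (cos φ cos λ, cos φ sin λ, sin φ).
The central angle between the endpoints is δ = arccos(p₁·p₂) ≈ 1.138 rad (65.2°).
Interpolate at f = 1/4 with slerp weights a = sin((1−f)δ)/sin δ ≈ 0.830, b = sin(fδ)/sin δ ≈ 0.309.
p = a·p₁ + b·p₂ ≈ (0.880, 0.273, 0.390); φ = arcsin(p_z) ≈ 22.94°, λ = atan2(p_y, p_x) ≈ 17.25°.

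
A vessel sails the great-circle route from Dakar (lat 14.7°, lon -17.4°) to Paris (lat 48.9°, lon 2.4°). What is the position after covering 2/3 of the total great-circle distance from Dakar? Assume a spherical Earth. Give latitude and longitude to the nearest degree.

From cos δ = sin φ₁ sin φ₂ + cos φ₁ cos φ₂ cos Δλ, the central angle is δ ≈ 0.661 rad (37.9°).
Interpolate at f = 2/3 with slerp weights a = sin((1−f)δ)/sin δ ≈ 0.356, b = sin(fδ)/sin δ ≈ 0.695.
p = a·p₁ + b·p₂ ≈ (0.785, -0.084, 0.614); φ = arcsin(p_z) ≈ 37.87°, λ = atan2(p_y, p_x) ≈ -6.10°.

≈ lat 38°, lon -6°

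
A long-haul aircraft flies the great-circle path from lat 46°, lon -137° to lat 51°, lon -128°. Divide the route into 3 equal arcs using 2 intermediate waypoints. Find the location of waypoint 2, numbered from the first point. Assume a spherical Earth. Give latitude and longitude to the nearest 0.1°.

Write both endpoints as unit vectors p₁, p₂ with components (cos φ cos λ, cos φ sin λ, sin φ).
The central angle between the endpoints is δ = arccos(p₁·p₂) ≈ 0.136 rad (7.8°).
Interpolate at f = 2/3 with slerp weights a = sin((1−f)δ)/sin δ ≈ 0.334, b = sin(fδ)/sin δ ≈ 0.668.
p = a·p₁ + b·p₂ ≈ (-0.429, -0.490, 0.759); φ = arcsin(p_z) ≈ 49.41°, λ = atan2(p_y, p_x) ≈ -131.20°.

≈ lat 49.4°, lon -131.2°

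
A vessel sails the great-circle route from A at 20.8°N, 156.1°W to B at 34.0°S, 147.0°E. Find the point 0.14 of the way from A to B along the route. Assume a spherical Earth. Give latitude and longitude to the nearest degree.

From cos δ = sin φ₁ sin φ₂ + cos φ₁ cos φ₂ cos Δλ, the central angle is δ ≈ 1.344 rad (77.0°).
Interpolate at f = 0.14 with slerp weights a = sin((1−f)δ)/sin δ ≈ 0.939, b = sin(fδ)/sin δ ≈ 0.192.
p = a·p₁ + b·p₂ ≈ (-0.936, -0.269, 0.226); φ = arcsin(p_z) ≈ 13.07°, λ = atan2(p_y, p_x) ≈ -163.97°.

≈ 13°N, 164°W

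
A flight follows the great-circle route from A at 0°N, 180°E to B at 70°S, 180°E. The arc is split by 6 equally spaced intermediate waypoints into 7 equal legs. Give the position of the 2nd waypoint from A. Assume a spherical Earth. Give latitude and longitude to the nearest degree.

≈ 20°S, 180°E

Convert each endpoint to a unit vector on the sphere (x = cos φ cos λ, y = cos φ sin λ, z = sin φ).
The central angle between the endpoints is δ = arccos(p₁·p₂) ≈ 1.222 rad (70.0°).
Interpolate at f = 2/7 with slerp weights a = sin((1−f)δ)/sin δ ≈ 0.815, b = sin(fδ)/sin δ ≈ 0.364.
p = a·p₁ + b·p₂ ≈ (-0.940, 0.000, -0.342); φ = arcsin(p_z) ≈ -20.00°, λ = atan2(p_y, p_x) ≈ 180.00°.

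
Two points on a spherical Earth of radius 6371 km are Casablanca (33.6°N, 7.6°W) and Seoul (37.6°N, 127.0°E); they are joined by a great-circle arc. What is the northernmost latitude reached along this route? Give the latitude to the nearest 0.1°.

≈ 61.7°N

The great circle lies in the plane with unit normal n̂ = (p₁ × p₂)/|p₁ × p₂|.
Here n̂_z ≈ +0.474; the vertex latitude is φ_max = arccos|n̂_z| ≈ 61.7°.
Check via Clairaut: cos φ_max = |cos φ₁| · sin C = cos(33.6°)·sin(34.7°) ≈ 0.474, again giving ≈ 61.7°.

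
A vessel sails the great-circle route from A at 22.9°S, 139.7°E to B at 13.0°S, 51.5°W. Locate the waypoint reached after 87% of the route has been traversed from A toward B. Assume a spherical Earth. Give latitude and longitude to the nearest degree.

≈ 31°S, 58°W

Write both endpoints as unit vectors p₁, p₂ with components (cos φ cos λ, cos φ sin λ, sin φ).
The central angle between the endpoints is δ = arccos(p₁·p₂) ≈ 2.486 rad (142.5°).
Interpolate at f = 0.87 with slerp weights a = sin((1−f)δ)/sin δ ≈ 0.521, b = sin(fδ)/sin δ ≈ 1.362.
p = a·p₁ + b·p₂ ≈ (0.460, -0.728, -0.509); φ = arcsin(p_z) ≈ -30.61°, λ = atan2(p_y, p_x) ≈ -57.72°.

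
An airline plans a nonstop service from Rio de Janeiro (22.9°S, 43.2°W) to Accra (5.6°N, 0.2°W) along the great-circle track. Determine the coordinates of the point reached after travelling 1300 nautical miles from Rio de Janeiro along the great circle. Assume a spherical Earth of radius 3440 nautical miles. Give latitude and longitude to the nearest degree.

≈ 11°S, 24°W

From cos δ = sin φ₁ sin φ₂ + cos φ₁ cos φ₂ cos Δλ, the central angle is δ ≈ 0.886 rad (50.8°). The total great-circle distance is δ·R ≈ 0.886 × 3440 ≈ 3048 nmi, so the target fraction is f = 1300/3048 ≈ 0.427.
Interpolate at f ≈ 0.427 with slerp weights a = sin((1−f)δ)/sin δ ≈ 0.628, b = sin(fδ)/sin δ ≈ 0.476.
p = a·p₁ + b·p₂ ≈ (0.896, -0.398, -0.198); φ = arcsin(p_z) ≈ -11.42°, λ = atan2(p_y, p_x) ≈ -23.94°.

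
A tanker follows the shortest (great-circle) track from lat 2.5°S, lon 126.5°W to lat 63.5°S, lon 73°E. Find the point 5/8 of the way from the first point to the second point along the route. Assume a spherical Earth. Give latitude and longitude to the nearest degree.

Write both endpoints as unit vectors p₁, p₂ with components (cos φ cos λ, cos φ sin λ, sin φ).
The central angle between the endpoints is δ = arccos(p₁·p₂) ≈ 1.962 rad (112.4°).
Interpolate at f = 5/8 with slerp weights a = sin((1−f)δ)/sin δ ≈ 0.726, b = sin(fδ)/sin δ ≈ 1.018.
p = a·p₁ + b·p₂ ≈ (-0.299, -0.149, -0.943); φ = arcsin(p_z) ≈ -70.52°, λ = atan2(p_y, p_x) ≈ -153.55°.

≈ lat 71°S, lon 154°W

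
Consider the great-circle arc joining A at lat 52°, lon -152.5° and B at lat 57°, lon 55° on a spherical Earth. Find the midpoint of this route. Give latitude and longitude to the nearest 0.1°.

Convert each endpoint to a unit vector on the sphere (x = cos φ cos λ, y = cos φ sin λ, z = sin φ).
The central angle between the endpoints is δ = arccos(p₁·p₂) ≈ 1.199 rad (68.7°).
Interpolate at f = 1/2 with slerp weights a = sin((1−f)δ)/sin δ ≈ 0.606, b = sin(fδ)/sin δ ≈ 0.606.
p = a·p₁ + b·p₂ ≈ (-0.142, 0.098, 0.985); φ = arcsin(p_z) ≈ 80.09°, λ = atan2(p_y, p_x) ≈ 145.29°.

≈ lat 80.1°, lon 145.3°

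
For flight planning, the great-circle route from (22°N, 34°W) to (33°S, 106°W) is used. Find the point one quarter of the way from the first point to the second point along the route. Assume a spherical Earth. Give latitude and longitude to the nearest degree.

≈ (8°N, 52°W)

Convert each endpoint to a unit vector on the sphere (x = cos φ cos λ, y = cos φ sin λ, z = sin φ).
The central angle between the endpoints is δ = arccos(p₁·p₂) ≈ 1.535 rad (87.9°).
Interpolate at f = 1/4 with slerp weights a = sin((1−f)δ)/sin δ ≈ 0.914, b = sin(fδ)/sin δ ≈ 0.375.
p = a·p₁ + b·p₂ ≈ (0.616, -0.776, 0.138); φ = arcsin(p_z) ≈ 7.95°, λ = atan2(p_y, p_x) ≈ -51.56°.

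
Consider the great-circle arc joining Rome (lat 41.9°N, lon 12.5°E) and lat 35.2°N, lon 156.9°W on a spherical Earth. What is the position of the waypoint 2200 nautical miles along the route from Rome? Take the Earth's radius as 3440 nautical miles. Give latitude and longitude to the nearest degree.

Convert each endpoint to a unit vector on the sphere (x = cos φ cos λ, y = cos φ sin λ, z = sin φ).
The central angle between the endpoints is δ = arccos(p₁·p₂) ≈ 1.785 rad (102.3°). The total great-circle distance is δ·R ≈ 1.785 × 3440 ≈ 6141 nmi, so the target fraction is f = 2200/6141 ≈ 0.358.
Interpolate at f ≈ 0.358 with slerp weights a = sin((1−f)δ)/sin δ ≈ 0.932, b = sin(fδ)/sin δ ≈ 0.611.
p = a·p₁ + b·p₂ ≈ (0.218, -0.046, 0.975); φ = arcsin(p_z) ≈ 77.11°, λ = atan2(p_y, p_x) ≈ -11.80°.

≈ lat 77°N, lon 12°W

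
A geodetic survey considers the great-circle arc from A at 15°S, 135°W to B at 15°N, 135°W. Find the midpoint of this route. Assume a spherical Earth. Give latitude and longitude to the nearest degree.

≈ 0°N, 135°W

From cos δ = sin φ₁ sin φ₂ + cos φ₁ cos φ₂ cos Δλ, the central angle is δ ≈ 0.524 rad (30.0°).
Interpolate at f = 1/2 with slerp weights a = sin((1−f)δ)/sin δ ≈ 0.518, b = sin(fδ)/sin δ ≈ 0.518.
p = a·p₁ + b·p₂ ≈ (-0.707, -0.707, 0.000); φ = arcsin(p_z) ≈ 0.00°, λ = atan2(p_y, p_x) ≈ -135.00°.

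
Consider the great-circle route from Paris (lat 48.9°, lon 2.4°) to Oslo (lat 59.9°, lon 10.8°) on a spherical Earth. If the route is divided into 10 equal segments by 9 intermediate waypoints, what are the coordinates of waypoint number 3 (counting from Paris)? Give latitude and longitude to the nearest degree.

≈ lat 52°, lon 4°

Convert each endpoint to a unit vector on the sphere (x = cos φ cos λ, y = cos φ sin λ, z = sin φ).
The central angle between the endpoints is δ = arccos(p₁·p₂) ≈ 0.210 rad (12.0°).
Interpolate at f = 3/10 with slerp weights a = sin((1−f)δ)/sin δ ≈ 0.703, b = sin(fδ)/sin δ ≈ 0.302.
p = a·p₁ + b·p₂ ≈ (0.610, 0.048, 0.791); φ = arcsin(p_z) ≈ 52.26°, λ = atan2(p_y, p_x) ≈ 4.47°.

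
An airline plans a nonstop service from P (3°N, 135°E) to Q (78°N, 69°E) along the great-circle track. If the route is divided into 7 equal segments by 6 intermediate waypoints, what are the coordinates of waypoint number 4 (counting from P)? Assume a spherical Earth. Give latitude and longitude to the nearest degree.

The haversine formula gives a central angle δ ≈ 1.435 rad (82.2°) between the endpoints.
Interpolate at f = 4/7 with slerp weights a = sin((1−f)δ)/sin δ ≈ 0.582, b = sin(fδ)/sin δ ≈ 0.738.
p = a·p₁ + b·p₂ ≈ (-0.356, 0.554, 0.752); φ = arcsin(p_z) ≈ 48.78°, λ = atan2(p_y, p_x) ≈ 122.72°.

≈ (49°N, 123°E)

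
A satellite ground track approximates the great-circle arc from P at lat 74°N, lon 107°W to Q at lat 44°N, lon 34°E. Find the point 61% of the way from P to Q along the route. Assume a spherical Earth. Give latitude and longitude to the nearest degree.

≈ lat 66°N, lon 23°E

Convert each endpoint to a unit vector on the sphere (x = cos φ cos λ, y = cos φ sin λ, z = sin φ).
The central angle between the endpoints is δ = arccos(p₁·p₂) ≈ 1.031 rad (59.1°).
Interpolate at f = 0.61 with slerp weights a = sin((1−f)δ)/sin δ ≈ 0.456, b = sin(fδ)/sin δ ≈ 0.686.
p = a·p₁ + b·p₂ ≈ (0.372, 0.156, 0.915); φ = arcsin(p_z) ≈ 66.21°, λ = atan2(p_y, p_x) ≈ 22.69°.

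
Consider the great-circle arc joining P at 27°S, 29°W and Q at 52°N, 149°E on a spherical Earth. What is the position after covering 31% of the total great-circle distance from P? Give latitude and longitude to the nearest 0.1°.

≈ 21.0°N, 26.7°W

Write both endpoints as unit vectors p₁, p₂ with components (cos φ cos λ, cos φ sin λ, sin φ).
The central angle between the endpoints is δ = arccos(p₁·p₂) ≈ 2.704 rad (155.0°).
Interpolate at f = 0.31 with slerp weights a = sin((1−f)δ)/sin δ ≈ 2.260, b = sin(fδ)/sin δ ≈ 1.756.
p = a·p₁ + b·p₂ ≈ (0.834, -0.419, 0.358); φ = arcsin(p_z) ≈ 20.98°, λ = atan2(p_y, p_x) ≈ -26.68°.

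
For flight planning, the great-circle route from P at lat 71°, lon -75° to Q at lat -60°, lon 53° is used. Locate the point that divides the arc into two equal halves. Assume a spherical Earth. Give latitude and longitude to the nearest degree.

Write both endpoints as unit vectors p₁, p₂ with components (cos φ cos λ, cos φ sin λ, sin φ).
The central angle between the endpoints is δ = arccos(p₁·p₂) ≈ 2.736 rad (156.8°).
Interpolate at f = 1/2 with slerp weights a = sin((1−f)δ)/sin δ ≈ 2.485, b = sin(fδ)/sin δ ≈ 2.485.
p = a·p₁ + b·p₂ ≈ (0.957, 0.211, 0.198); φ = arcsin(p_z) ≈ 11.40°, λ = atan2(p_y, p_x) ≈ 12.42°.

≈ lat 11°, lon 12°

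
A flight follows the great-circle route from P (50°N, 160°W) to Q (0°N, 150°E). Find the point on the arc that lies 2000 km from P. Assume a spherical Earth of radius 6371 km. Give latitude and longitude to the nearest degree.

Convert each endpoint to a unit vector on the sphere (x = cos φ cos λ, y = cos φ sin λ, z = sin φ).
The central angle between the endpoints is δ = arccos(p₁·p₂) ≈ 1.145 rad (65.6°). The total great-circle distance is δ·R ≈ 1.145 × 6371 ≈ 7294 km, so the target fraction is f = 2000/7294 ≈ 0.274.
Interpolate at f ≈ 0.274 with slerp weights a = sin((1−f)δ)/sin δ ≈ 0.811, b = sin(fδ)/sin δ ≈ 0.339.
p = a·p₁ + b·p₂ ≈ (-0.784, -0.009, 0.621); φ = arcsin(p_z) ≈ 38.41°, λ = atan2(p_y, p_x) ≈ -179.36°.

≈ (38°N, 179°W)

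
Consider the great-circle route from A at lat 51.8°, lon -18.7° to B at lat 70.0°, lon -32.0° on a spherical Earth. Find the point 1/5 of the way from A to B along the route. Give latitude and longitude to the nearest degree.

The haversine formula gives a central angle δ ≈ 0.335 rad (19.2°) between the endpoints.
Interpolate at f = 1/5 with slerp weights a = sin((1−f)δ)/sin δ ≈ 0.805, b = sin(fδ)/sin δ ≈ 0.204.
p = a·p₁ + b·p₂ ≈ (0.531, -0.197, 0.824); φ = arcsin(p_z) ≈ 55.52°, λ = atan2(p_y, p_x) ≈ -20.32°.

≈ lat 56°, lon -20°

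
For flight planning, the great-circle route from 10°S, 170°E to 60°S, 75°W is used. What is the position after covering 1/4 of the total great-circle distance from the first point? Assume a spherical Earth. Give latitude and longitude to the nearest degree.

The haversine formula gives a central angle δ ≈ 1.629 rad (93.3°) between the endpoints.
Interpolate at f = 1/4 with slerp weights a = sin((1−f)δ)/sin δ ≈ 0.941, b = sin(fδ)/sin δ ≈ 0.397.
p = a·p₁ + b·p₂ ≈ (-0.861, -0.031, -0.507); φ = arcsin(p_z) ≈ -30.46°, λ = atan2(p_y, p_x) ≈ -177.96°.

≈ 30°S, 178°W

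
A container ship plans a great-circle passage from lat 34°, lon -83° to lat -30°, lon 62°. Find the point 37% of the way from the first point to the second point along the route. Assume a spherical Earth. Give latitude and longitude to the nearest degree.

≈ lat 17°, lon -23°

The haversine formula gives a central angle δ ≈ 2.621 rad (150.2°) between the endpoints.
Interpolate at f = 0.37 with slerp weights a = sin((1−f)δ)/sin δ ≈ 2.005, b = sin(fδ)/sin δ ≈ 1.659.
p = a·p₁ + b·p₂ ≈ (0.877, -0.381, 0.292); φ = arcsin(p_z) ≈ 16.96°, λ = atan2(p_y, p_x) ≈ -23.48°.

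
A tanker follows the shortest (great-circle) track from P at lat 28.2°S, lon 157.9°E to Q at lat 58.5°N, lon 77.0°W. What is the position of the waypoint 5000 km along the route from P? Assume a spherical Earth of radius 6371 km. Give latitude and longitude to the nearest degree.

Write both endpoints as unit vectors p₁, p₂ with components (cos φ cos λ, cos φ sin λ, sin φ).
The central angle between the endpoints is δ = arccos(p₁·p₂) ≈ 2.302 rad (131.9°). The total great-circle distance is δ·R ≈ 2.302 × 6371 ≈ 14665 km, so the target fraction is f = 5000/14665 ≈ 0.341.
Interpolate at f ≈ 0.341 with slerp weights a = sin((1−f)δ)/sin δ ≈ 1.341, b = sin(fδ)/sin δ ≈ 0.949.
p = a·p₁ + b·p₂ ≈ (-0.984, -0.039, 0.176); φ = arcsin(p_z) ≈ 10.11°, λ = atan2(p_y, p_x) ≈ -177.76°.

≈ lat 10°N, lon 178°W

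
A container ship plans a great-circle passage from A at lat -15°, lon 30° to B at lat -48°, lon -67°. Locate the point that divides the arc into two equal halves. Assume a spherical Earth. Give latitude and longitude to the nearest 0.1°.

Write both endpoints as unit vectors p₁, p₂ with components (cos φ cos λ, cos φ sin λ, sin φ).
The central angle between the endpoints is δ = arccos(p₁·p₂) ≈ 1.457 rad (83.5°).
Interpolate at f = 1/2 with slerp weights a = sin((1−f)δ)/sin δ ≈ 0.670, b = sin(fδ)/sin δ ≈ 0.670.
p = a·p₁ + b·p₂ ≈ (0.736, -0.089, -0.671); φ = arcsin(p_z) ≈ -42.17°, λ = atan2(p_y, p_x) ≈ -6.91°.

≈ lat -42.2°, lon -6.9°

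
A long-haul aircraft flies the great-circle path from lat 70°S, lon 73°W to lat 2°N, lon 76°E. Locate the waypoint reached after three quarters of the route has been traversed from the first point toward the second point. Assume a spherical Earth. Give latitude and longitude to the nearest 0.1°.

≈ lat 24.7°S, lon 70.6°E

Write both endpoints as unit vectors p₁, p₂ with components (cos φ cos λ, cos φ sin λ, sin φ).
The central angle between the endpoints is δ = arccos(p₁·p₂) ≈ 1.903 rad (109.0°).
Interpolate at f = 3/4 with slerp weights a = sin((1−f)δ)/sin δ ≈ 0.484, b = sin(fδ)/sin δ ≈ 1.047.
p = a·p₁ + b·p₂ ≈ (0.302, 0.857, -0.419); φ = arcsin(p_z) ≈ -24.75°, λ = atan2(p_y, p_x) ≈ 70.61°.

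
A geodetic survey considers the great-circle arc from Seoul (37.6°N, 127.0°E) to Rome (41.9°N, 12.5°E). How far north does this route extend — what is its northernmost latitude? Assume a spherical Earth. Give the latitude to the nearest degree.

≈ 57°N

The great circle lies in the plane with unit normal n̂ = (p₁ × p₂)/|p₁ × p₂|.
Here n̂_z ≈ -0.544; the vertex latitude is φ_max = arccos|n̂_z| ≈ 57.1°.
Check via Clairaut: cos φ_max = |cos φ₁| · sin C = cos(37.6°)·sin(43.4°) ≈ 0.544, again giving ≈ 57.1°.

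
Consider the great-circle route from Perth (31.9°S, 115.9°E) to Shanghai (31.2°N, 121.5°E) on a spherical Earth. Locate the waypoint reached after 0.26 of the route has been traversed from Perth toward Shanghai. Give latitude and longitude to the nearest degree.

Convert each endpoint to a unit vector on the sphere (x = cos φ cos λ, y = cos φ sin λ, z = sin φ).
The central angle between the endpoints is δ = arccos(p₁·p₂) ≈ 1.105 rad (63.3°).
Interpolate at f = 0.26 with slerp weights a = sin((1−f)δ)/sin δ ≈ 0.817, b = sin(fδ)/sin δ ≈ 0.317.
p = a·p₁ + b·p₂ ≈ (-0.445, 0.855, -0.267); φ = arcsin(p_z) ≈ -15.50°, λ = atan2(p_y, p_x) ≈ 117.47°.

≈ 15°S, 117°E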